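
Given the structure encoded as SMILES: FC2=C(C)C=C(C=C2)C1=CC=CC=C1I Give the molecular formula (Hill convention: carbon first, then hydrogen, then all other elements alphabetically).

C13H10FI

Walk through each heavy atom and fill implicit hydrogens from standard valence (C 4, N 3, O 2, S 2, halogen 1):
  atom 1: F (halogen, monovalent) → 0 H
  atom 2: C, bond orders sum to 4 (valence 4) → 0 H
  atom 3: C, bond orders sum to 4 (valence 4) → 0 H
  atom 4: C, bond orders sum to 1 (valence 4) → 3 H
  atom 5: C, bond orders sum to 3 (valence 4) → 1 H
  atom 6: C, bond orders sum to 4 (valence 4) → 0 H
  atom 7: C, bond orders sum to 3 (valence 4) → 1 H
  atom 8: C, bond orders sum to 3 (valence 4) → 1 H
  atom 9: C, bond orders sum to 4 (valence 4) → 0 H
  atom 10: C, bond orders sum to 3 (valence 4) → 1 H
  atom 11: C, bond orders sum to 3 (valence 4) → 1 H
  atom 12: C, bond orders sum to 3 (valence 4) → 1 H
  atom 13: C, bond orders sum to 3 (valence 4) → 1 H
  atom 14: C, bond orders sum to 4 (valence 4) → 0 H
  atom 15: I (halogen, monovalent) → 0 H
Totals → C:13, H:10, F:1, I:1.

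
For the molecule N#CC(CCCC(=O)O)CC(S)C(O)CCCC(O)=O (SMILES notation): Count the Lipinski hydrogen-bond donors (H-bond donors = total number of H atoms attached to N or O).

Donors: find every N or O and count the H atoms it carries.
  atom 1 (N): bond orders sum to 3 → 0 H
  atom 8 (O): bond orders sum to 2 → 0 H
  atom 9 (O): bond orders sum to 1 → 1 H
  atom 14 (O): bond orders sum to 1 → 1 H
  atom 19 (O): bond orders sum to 1 → 1 H
  atom 20 (O): bond orders sum to 2 → 0 H
Lipinski HBD = 3.

3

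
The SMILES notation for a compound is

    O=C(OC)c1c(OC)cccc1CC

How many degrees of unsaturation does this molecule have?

Molecular formula: C11H14O3.
DoU = (2C + 2 + N − H − X) / 2, where X is the halogen count and O/S are ignored.
    = (2·11 + 2 + 0 − 14 − 0) / 2 = 10 / 2 = 5.

5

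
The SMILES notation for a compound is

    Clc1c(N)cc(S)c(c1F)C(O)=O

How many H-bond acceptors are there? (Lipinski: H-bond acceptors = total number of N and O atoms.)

3

N atoms: 1; O atoms: 2.
Lipinski HBA = 1 + 2 = 3.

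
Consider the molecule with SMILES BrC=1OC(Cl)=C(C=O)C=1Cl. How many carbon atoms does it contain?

5

Count every carbon token in the SMILES (each C, including those in ring-closure positions and inside branches).
Carbon count: 5.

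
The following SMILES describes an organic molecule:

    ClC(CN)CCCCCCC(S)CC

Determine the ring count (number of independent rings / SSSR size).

0

In SMILES, each pair of matching ring-closure digits denotes one ring-closing bond; the number of such bonds equals the number of independent rings.
Ring-closure bonds here: 0.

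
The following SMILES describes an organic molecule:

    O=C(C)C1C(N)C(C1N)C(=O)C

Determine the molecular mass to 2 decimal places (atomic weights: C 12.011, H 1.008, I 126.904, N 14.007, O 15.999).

170.21 g/mol

First, the molecular formula is C8H14N2O2 (counting implicit H from valence).
  C: 8 × 12.011 = 96.088
  H: 14 × 1.008 = 14.112
  N: 2 × 14.007 = 28.014
  O: 2 × 15.999 = 31.998
Sum: 8×12.011 + 14×1.008 + 2×14.007 + 2×15.999 = 170.212 → 170.21 g/mol.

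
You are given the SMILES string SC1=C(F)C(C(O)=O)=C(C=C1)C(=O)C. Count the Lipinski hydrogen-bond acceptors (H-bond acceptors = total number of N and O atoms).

N atoms: 0; O atoms: 3.
Lipinski HBA = 0 + 3 = 3.

3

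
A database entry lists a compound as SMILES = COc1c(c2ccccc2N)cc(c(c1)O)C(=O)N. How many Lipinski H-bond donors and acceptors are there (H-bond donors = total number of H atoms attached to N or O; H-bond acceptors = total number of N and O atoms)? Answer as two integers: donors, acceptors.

5, 5

Donors: find every N or O and count the H atoms it carries.
  atom 2 (O): bond orders sum to 2 → 0 H
  atom 11 (N): bond orders sum to 1 → 2 H
  atom 16 (O): bond orders sum to 1 → 1 H
  atom 18 (O): bond orders sum to 2 → 0 H
  atom 19 (N): bond orders sum to 1 → 2 H
Lipinski HBD = 5.
Acceptors: N atoms = 2, O atoms = 3 → HBA = 5.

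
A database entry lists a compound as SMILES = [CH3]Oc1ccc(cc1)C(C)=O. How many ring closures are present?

1

In SMILES, each pair of matching ring-closure digits denotes one ring-closing bond; the number of such bonds equals the number of independent rings.
Ring-closure bonds here: 1.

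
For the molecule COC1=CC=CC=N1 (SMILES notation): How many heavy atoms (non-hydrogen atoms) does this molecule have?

8

Every atom symbol written in the SMILES (organic subset) is one heavy atom; implicit H are not written.
Heavy atoms by element → C:6, N:1, O:1.
Total: 8.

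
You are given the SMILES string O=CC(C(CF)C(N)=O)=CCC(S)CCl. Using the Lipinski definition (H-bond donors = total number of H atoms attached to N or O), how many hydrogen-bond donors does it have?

Donors: find every N or O and count the H atoms it carries.
  atom 1 (O): bond orders sum to 2 → 0 H
  atom 8 (N): bond orders sum to 1 → 2 H
  atom 9 (O): bond orders sum to 2 → 0 H
Lipinski HBD = 2.

2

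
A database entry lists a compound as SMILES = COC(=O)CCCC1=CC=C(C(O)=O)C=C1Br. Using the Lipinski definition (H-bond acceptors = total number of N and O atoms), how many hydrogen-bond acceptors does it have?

4

N atoms: 0; O atoms: 4.
Lipinski HBA = 0 + 4 = 4.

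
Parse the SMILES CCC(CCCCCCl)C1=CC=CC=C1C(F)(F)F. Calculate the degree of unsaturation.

Degree of unsaturation = (number of rings) + (number of π bonds).
Ring closures in the SMILES: 1.
π bonds: 3 double bonds (each 1 DoU) → 3 DoU from unsaturation.
Total DoU = 1 + 3 = 4.

4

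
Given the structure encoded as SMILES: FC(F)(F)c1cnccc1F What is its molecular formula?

C6H3F4N

Walk through each heavy atom and fill implicit hydrogens from standard valence (C 4, N 3, O 2, S 2, halogen 1); for lowercase aromatic atoms, an aromatic c carries 1 H when it has two neighbours and 0 H with three, and aromatic n carries 0 H:
  atom 1: F (halogen, monovalent) → 0 H
  atom 2: C, bond orders sum to 4 (valence 4) → 0 H
  atom 3: F (halogen, monovalent) → 0 H
  atom 4: F (halogen, monovalent) → 0 H
  atom 5: aromatic c, 3 neighbours → 0 H
  atom 6: aromatic c, 2 neighbours → 1 H
  atom 7: aromatic n, 2 neighbours → 0 H
  atom 8: aromatic c, 2 neighbours → 1 H
  atom 9: aromatic c, 2 neighbours → 1 H
  atom 10: aromatic c, 3 neighbours → 0 H
  atom 11: F (halogen, monovalent) → 0 H
Totals → C:6, H:3, F:4, N:1.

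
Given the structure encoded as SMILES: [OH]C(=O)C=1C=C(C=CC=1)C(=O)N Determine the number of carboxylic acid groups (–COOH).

The carboxylic acid motif appears at heavy-atom position 2 in the SMILES.
Other groups present: 1 amide.
Carboxylic acid count: 1.

1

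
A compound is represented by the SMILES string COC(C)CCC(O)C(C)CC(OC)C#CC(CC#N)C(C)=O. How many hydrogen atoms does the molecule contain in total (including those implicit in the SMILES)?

29

Walk through each heavy atom and fill implicit hydrogens from standard valence (C 4, N 3, O 2, S 2, halogen 1):
  atom 1: C, bond orders sum to 1 (valence 4) → 3 H
  atom 2: O, bond orders sum to 2 (valence 2) → 0 H
  atom 3: C, bond orders sum to 3 (valence 4) → 1 H
  atom 4: C, bond orders sum to 1 (valence 4) → 3 H
  atom 5: C, bond orders sum to 2 (valence 4) → 2 H
  atom 6: C, bond orders sum to 2 (valence 4) → 2 H
  atom 7: C, bond orders sum to 3 (valence 4) → 1 H
  atom 8: O, bond orders sum to 1 (valence 2) → 1 H
  atom 9: C, bond orders sum to 3 (valence 4) → 1 H
  atom 10: C, bond orders sum to 1 (valence 4) → 3 H
  atom 11: C, bond orders sum to 2 (valence 4) → 2 H
  atom 12: C, bond orders sum to 3 (valence 4) → 1 H
  atom 13: O, bond orders sum to 2 (valence 2) → 0 H
  atom 14: C, bond orders sum to 1 (valence 4) → 3 H
  atom 15: C, bond orders sum to 4 (valence 4) → 0 H
  atom 16: C, bond orders sum to 4 (valence 4) → 0 H
  atom 17: C, bond orders sum to 3 (valence 4) → 1 H
  atom 18: C, bond orders sum to 2 (valence 4) → 2 H
  atom 19: C, bond orders sum to 4 (valence 4) → 0 H
  atom 20: N, bond orders sum to 3 (valence 3) → 0 H
  atom 21: C, bond orders sum to 4 (valence 4) → 0 H
  atom 22: C, bond orders sum to 1 (valence 4) → 3 H
  atom 23: O, bond orders sum to 2 (valence 2) → 0 H
Total hydrogens: 29.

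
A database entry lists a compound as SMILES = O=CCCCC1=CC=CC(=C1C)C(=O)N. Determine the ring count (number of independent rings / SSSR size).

1

In SMILES, each pair of matching ring-closure digits denotes one ring-closing bond; the number of such bonds equals the number of independent rings.
Ring-closure bonds here: 1.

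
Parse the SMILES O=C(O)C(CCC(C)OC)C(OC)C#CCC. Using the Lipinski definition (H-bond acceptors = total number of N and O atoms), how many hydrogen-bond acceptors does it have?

4

N atoms: 0; O atoms: 4.
Lipinski HBA = 0 + 4 = 4.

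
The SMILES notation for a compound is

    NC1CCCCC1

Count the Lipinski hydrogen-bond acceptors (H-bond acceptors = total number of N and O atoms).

1

N atoms: 1; O atoms: 0.
Lipinski HBA = 1 + 0 = 1.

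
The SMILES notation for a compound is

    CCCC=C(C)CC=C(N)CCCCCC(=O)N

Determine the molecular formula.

C15H28N2O

Walk through each heavy atom and fill implicit hydrogens from standard valence (C 4, N 3, O 2, S 2, halogen 1):
  atom 1: C, bond orders sum to 1 (valence 4) → 3 H
  atom 2: C, bond orders sum to 2 (valence 4) → 2 H
  atom 3: C, bond orders sum to 2 (valence 4) → 2 H
  atom 4: C, bond orders sum to 3 (valence 4) → 1 H
  atom 5: C, bond orders sum to 4 (valence 4) → 0 H
  atom 6: C, bond orders sum to 1 (valence 4) → 3 H
  atom 7: C, bond orders sum to 2 (valence 4) → 2 H
  atom 8: C, bond orders sum to 3 (valence 4) → 1 H
  atom 9: C, bond orders sum to 4 (valence 4) → 0 H
  atom 10: N, bond orders sum to 1 (valence 3) → 2 H
  atom 11: C, bond orders sum to 2 (valence 4) → 2 H
  atom 12: C, bond orders sum to 2 (valence 4) → 2 H
  atom 13: C, bond orders sum to 2 (valence 4) → 2 H
  atom 14: C, bond orders sum to 2 (valence 4) → 2 H
  atom 15: C, bond orders sum to 2 (valence 4) → 2 H
  atom 16: C, bond orders sum to 4 (valence 4) → 0 H
  atom 17: O, bond orders sum to 2 (valence 2) → 0 H
  atom 18: N, bond orders sum to 1 (valence 3) → 2 H
Totals → C:15, H:28, N:2, O:1.
In Hill order: C15H28N2O.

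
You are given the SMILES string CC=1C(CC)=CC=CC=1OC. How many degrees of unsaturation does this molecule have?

Degree of unsaturation = (number of rings) + (number of π bonds).
Ring closures in the SMILES: 1.
π bonds: 3 double bonds (each 1 DoU) → 3 DoU from unsaturation.
Total DoU = 1 + 3 = 4.

4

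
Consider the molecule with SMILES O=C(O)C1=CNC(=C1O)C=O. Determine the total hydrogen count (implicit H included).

Walk through each heavy atom and fill implicit hydrogens from standard valence (C 4, N 3, O 2, S 2, halogen 1):
  atom 1: O, bond orders sum to 2 (valence 2) → 0 H
  atom 2: C, bond orders sum to 4 (valence 4) → 0 H
  atom 3: O, bond orders sum to 1 (valence 2) → 1 H
  atom 4: C, bond orders sum to 4 (valence 4) → 0 H
  atom 5: C, bond orders sum to 3 (valence 4) → 1 H
  atom 6: N, bond orders sum to 2 (valence 3) → 1 H
  atom 7: C, bond orders sum to 4 (valence 4) → 0 H
  atom 8: C, bond orders sum to 4 (valence 4) → 0 H
  atom 9: O, bond orders sum to 1 (valence 2) → 1 H
  atom 10: C, bond orders sum to 3 (valence 4) → 1 H
  atom 11: O, bond orders sum to 2 (valence 2) → 0 H
Total hydrogens: 5.

5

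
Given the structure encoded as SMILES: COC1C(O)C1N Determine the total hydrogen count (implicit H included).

9

Walk through each heavy atom and fill implicit hydrogens from standard valence (C 4, N 3, O 2, S 2, halogen 1):
  atom 1: C, bond orders sum to 1 (valence 4) → 3 H
  atom 2: O, bond orders sum to 2 (valence 2) → 0 H
  atom 3: C, bond orders sum to 3 (valence 4) → 1 H
  atom 4: C, bond orders sum to 3 (valence 4) → 1 H
  atom 5: O, bond orders sum to 1 (valence 2) → 1 H
  atom 6: C, bond orders sum to 3 (valence 4) → 1 H
  atom 7: N, bond orders sum to 1 (valence 3) → 2 H
Total hydrogens: 9.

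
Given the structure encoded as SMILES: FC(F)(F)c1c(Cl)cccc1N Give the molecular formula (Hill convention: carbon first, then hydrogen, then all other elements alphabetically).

C7H5ClF3N

Walk through each heavy atom and fill implicit hydrogens from standard valence (C 4, N 3, O 2, S 2, halogen 1); for lowercase aromatic atoms, an aromatic c carries 1 H when it has two neighbours and 0 H with three, and aromatic n carries 0 H:
  atom 1: F (halogen, monovalent) → 0 H
  atom 2: C, bond orders sum to 4 (valence 4) → 0 H
  atom 3: F (halogen, monovalent) → 0 H
  atom 4: F (halogen, monovalent) → 0 H
  atom 5: aromatic c, 3 neighbours → 0 H
  atom 6: aromatic c, 3 neighbours → 0 H
  atom 7: Cl (halogen, monovalent) → 0 H
  atom 8: aromatic c, 2 neighbours → 1 H
  atom 9: aromatic c, 2 neighbours → 1 H
  atom 10: aromatic c, 2 neighbours → 1 H
  atom 11: aromatic c, 3 neighbours → 0 H
  atom 12: N, bond orders sum to 1 (valence 3) → 2 H
Totals → C:7, H:5, Cl:1, F:3, N:1.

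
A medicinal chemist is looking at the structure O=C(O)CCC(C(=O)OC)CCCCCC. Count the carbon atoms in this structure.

12

Count every carbon token in the SMILES (each C, including those in ring-closure positions and inside branches).
Carbon count: 12.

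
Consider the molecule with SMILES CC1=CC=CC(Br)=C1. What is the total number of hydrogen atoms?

7

Walk through each heavy atom and fill implicit hydrogens from standard valence (C 4, N 3, O 2, S 2, halogen 1):
  atom 1: C, bond orders sum to 1 (valence 4) → 3 H
  atom 2: C, bond orders sum to 4 (valence 4) → 0 H
  atom 3: C, bond orders sum to 3 (valence 4) → 1 H
  atom 4: C, bond orders sum to 3 (valence 4) → 1 H
  atom 5: C, bond orders sum to 3 (valence 4) → 1 H
  atom 6: C, bond orders sum to 4 (valence 4) → 0 H
  atom 7: Br (halogen, monovalent) → 0 H
  atom 8: C, bond orders sum to 3 (valence 4) → 1 H
Total hydrogens: 7.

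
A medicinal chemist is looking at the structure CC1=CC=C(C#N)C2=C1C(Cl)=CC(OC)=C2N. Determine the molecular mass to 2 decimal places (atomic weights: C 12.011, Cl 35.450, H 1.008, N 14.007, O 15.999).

First, the molecular formula is C13H11ClN2O (counting implicit H from valence).
  C: 13 × 12.011 = 156.143
  Cl: 1 × 35.450 = 35.450
  H: 11 × 1.008 = 11.088
  N: 2 × 14.007 = 28.014
  O: 1 × 15.999 = 15.999
Sum: 13×12.011 + 1×35.450 + 11×1.008 + 2×14.007 + 1×15.999 = 246.694 → 246.69 g/mol.

246.69 g/mol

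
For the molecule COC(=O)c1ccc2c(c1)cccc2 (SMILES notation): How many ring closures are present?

In SMILES, each pair of matching ring-closure digits denotes one ring-closing bond; the number of such bonds equals the number of independent rings.
Ring-closure bonds here: 2.

2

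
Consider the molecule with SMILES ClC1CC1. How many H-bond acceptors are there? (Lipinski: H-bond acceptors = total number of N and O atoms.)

0

N atoms: 0; O atoms: 0.
Lipinski HBA = 0 + 0 = 0.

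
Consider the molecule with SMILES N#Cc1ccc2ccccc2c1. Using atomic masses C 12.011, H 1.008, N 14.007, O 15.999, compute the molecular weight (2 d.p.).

153.18 g/mol

First, the molecular formula is C11H7N (counting implicit H from valence).
  C: 11 × 12.011 = 132.121
  H: 7 × 1.008 = 7.056
  N: 1 × 14.007 = 14.007
Sum: 11×12.011 + 7×1.008 + 1×14.007 = 153.184 → 153.18 g/mol.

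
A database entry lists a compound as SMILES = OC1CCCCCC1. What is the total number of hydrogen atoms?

Walk through each heavy atom and fill implicit hydrogens from standard valence (C 4, N 3, O 2, S 2, halogen 1):
  atom 1: O, bond orders sum to 1 (valence 2) → 1 H
  atom 2: C, bond orders sum to 3 (valence 4) → 1 H
  atom 3: C, bond orders sum to 2 (valence 4) → 2 H
  atom 4: C, bond orders sum to 2 (valence 4) → 2 H
  atom 5: C, bond orders sum to 2 (valence 4) → 2 H
  atom 6: C, bond orders sum to 2 (valence 4) → 2 H
  atom 7: C, bond orders sum to 2 (valence 4) → 2 H
  atom 8: C, bond orders sum to 2 (valence 4) → 2 H
Total hydrogens: 14.

14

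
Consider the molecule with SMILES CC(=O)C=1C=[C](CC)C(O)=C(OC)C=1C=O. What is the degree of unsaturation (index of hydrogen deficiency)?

Degree of unsaturation = (number of rings) + (number of π bonds).
Ring closures in the SMILES: 1.
π bonds: 5 double bonds (each 1 DoU) → 5 DoU from unsaturation.
Total DoU = 1 + 5 = 6.

6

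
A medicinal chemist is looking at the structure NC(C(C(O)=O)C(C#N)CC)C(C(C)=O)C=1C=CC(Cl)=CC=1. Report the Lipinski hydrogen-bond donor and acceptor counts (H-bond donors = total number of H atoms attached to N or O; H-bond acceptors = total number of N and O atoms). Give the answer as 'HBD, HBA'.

3, 5

Donors: find every N or O and count the H atoms it carries.
  atom 1 (N): bond orders sum to 1 → 2 H
  atom 5 (O): bond orders sum to 1 → 1 H
  atom 6 (O): bond orders sum to 2 → 0 H
  atom 9 (N): bond orders sum to 3 → 0 H
  atom 15 (O): bond orders sum to 2 → 0 H
Lipinski HBD = 3.
Acceptors: N atoms = 2, O atoms = 3 → HBA = 5.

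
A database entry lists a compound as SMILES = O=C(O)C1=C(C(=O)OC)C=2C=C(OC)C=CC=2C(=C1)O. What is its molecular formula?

Walk through each heavy atom and fill implicit hydrogens from standard valence (C 4, N 3, O 2, S 2, halogen 1):
  atom 1: O, bond orders sum to 2 (valence 2) → 0 H
  atom 2: C, bond orders sum to 4 (valence 4) → 0 H
  atom 3: O, bond orders sum to 1 (valence 2) → 1 H
  atom 4: C, bond orders sum to 4 (valence 4) → 0 H
  atom 5: C, bond orders sum to 4 (valence 4) → 0 H
  atom 6: C, bond orders sum to 4 (valence 4) → 0 H
  atom 7: O, bond orders sum to 2 (valence 2) → 0 H
  atom 8: O, bond orders sum to 2 (valence 2) → 0 H
  atom 9: C, bond orders sum to 1 (valence 4) → 3 H
  atom 10: C, bond orders sum to 4 (valence 4) → 0 H
  atom 11: C, bond orders sum to 3 (valence 4) → 1 H
  atom 12: C, bond orders sum to 4 (valence 4) → 0 H
  atom 13: O, bond orders sum to 2 (valence 2) → 0 H
  atom 14: C, bond orders sum to 1 (valence 4) → 3 H
  atom 15: C, bond orders sum to 3 (valence 4) → 1 H
  atom 16: C, bond orders sum to 3 (valence 4) → 1 H
  atom 17: C, bond orders sum to 4 (valence 4) → 0 H
  atom 18: C, bond orders sum to 4 (valence 4) → 0 H
  atom 19: C, bond orders sum to 3 (valence 4) → 1 H
  atom 20: O, bond orders sum to 1 (valence 2) → 1 H
Totals → C:14, H:12, O:6.
In Hill order: C14H12O6.

C14H12O6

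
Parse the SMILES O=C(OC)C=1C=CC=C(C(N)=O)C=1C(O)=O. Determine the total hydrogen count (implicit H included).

9

Walk through each heavy atom and fill implicit hydrogens from standard valence (C 4, N 3, O 2, S 2, halogen 1):
  atom 1: O, bond orders sum to 2 (valence 2) → 0 H
  atom 2: C, bond orders sum to 4 (valence 4) → 0 H
  atom 3: O, bond orders sum to 2 (valence 2) → 0 H
  atom 4: C, bond orders sum to 1 (valence 4) → 3 H
  atom 5: C, bond orders sum to 4 (valence 4) → 0 H
  atom 6: C, bond orders sum to 3 (valence 4) → 1 H
  atom 7: C, bond orders sum to 3 (valence 4) → 1 H
  atom 8: C, bond orders sum to 3 (valence 4) → 1 H
  atom 9: C, bond orders sum to 4 (valence 4) → 0 H
  atom 10: C, bond orders sum to 4 (valence 4) → 0 H
  atom 11: N, bond orders sum to 1 (valence 3) → 2 H
  atom 12: O, bond orders sum to 2 (valence 2) → 0 H
  atom 13: C, bond orders sum to 4 (valence 4) → 0 H
  atom 14: C, bond orders sum to 4 (valence 4) → 0 H
  atom 15: O, bond orders sum to 1 (valence 2) → 1 H
  atom 16: O, bond orders sum to 2 (valence 2) → 0 H
Total hydrogens: 9.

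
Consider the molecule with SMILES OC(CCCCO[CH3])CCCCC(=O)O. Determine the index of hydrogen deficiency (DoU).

Degree of unsaturation = (number of rings) + (number of π bonds).
Ring closures in the SMILES: 0.
π bonds: 1 double bond (each 1 DoU) → 1 DoU from unsaturation.
Total DoU = 0 + 1 = 1.

1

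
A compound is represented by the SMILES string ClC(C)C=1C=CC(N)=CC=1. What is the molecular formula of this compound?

Walk through each heavy atom and fill implicit hydrogens from standard valence (C 4, N 3, O 2, S 2, halogen 1):
  atom 1: Cl (halogen, monovalent) → 0 H
  atom 2: C, bond orders sum to 3 (valence 4) → 1 H
  atom 3: C, bond orders sum to 1 (valence 4) → 3 H
  atom 4: C, bond orders sum to 4 (valence 4) → 0 H
  atom 5: C, bond orders sum to 3 (valence 4) → 1 H
  atom 6: C, bond orders sum to 3 (valence 4) → 1 H
  atom 7: C, bond orders sum to 4 (valence 4) → 0 H
  atom 8: N, bond orders sum to 1 (valence 3) → 2 H
  atom 9: C, bond orders sum to 3 (valence 4) → 1 H
  atom 10: C, bond orders sum to 3 (valence 4) → 1 H
Totals → C:8, H:10, Cl:1, N:1.

C8H10ClN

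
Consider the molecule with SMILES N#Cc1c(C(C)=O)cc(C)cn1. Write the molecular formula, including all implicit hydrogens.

Walk through each heavy atom and fill implicit hydrogens from standard valence (C 4, N 3, O 2, S 2, halogen 1); for lowercase aromatic atoms, an aromatic c carries 1 H when it has two neighbours and 0 H with three, and aromatic n carries 0 H:
  atom 1: N, bond orders sum to 3 (valence 3) → 0 H
  atom 2: C, bond orders sum to 4 (valence 4) → 0 H
  atom 3: aromatic c, 3 neighbours → 0 H
  atom 4: aromatic c, 3 neighbours → 0 H
  atom 5: C, bond orders sum to 4 (valence 4) → 0 H
  atom 6: C, bond orders sum to 1 (valence 4) → 3 H
  atom 7: O, bond orders sum to 2 (valence 2) → 0 H
  atom 8: aromatic c, 2 neighbours → 1 H
  atom 9: aromatic c, 3 neighbours → 0 H
  atom 10: C, bond orders sum to 1 (valence 4) → 3 H
  atom 11: aromatic c, 2 neighbours → 1 H
  atom 12: aromatic n, 2 neighbours → 0 H
Totals → C:9, H:8, N:2, O:1.

C9H8N2O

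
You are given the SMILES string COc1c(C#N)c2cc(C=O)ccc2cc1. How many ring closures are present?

2

In SMILES, each pair of matching ring-closure digits denotes one ring-closing bond; the number of such bonds equals the number of independent rings.
Ring-closure bonds here: 2.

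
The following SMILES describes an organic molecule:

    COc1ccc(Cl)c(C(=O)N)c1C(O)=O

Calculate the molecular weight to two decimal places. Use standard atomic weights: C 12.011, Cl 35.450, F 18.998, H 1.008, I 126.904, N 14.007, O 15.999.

First, the molecular formula is C9H8ClNO4 (counting implicit H from valence).
  C: 9 × 12.011 = 108.099
  Cl: 1 × 35.450 = 35.450
  H: 8 × 1.008 = 8.064
  N: 1 × 14.007 = 14.007
  O: 4 × 15.999 = 63.996
Sum: 9×12.011 + 1×35.450 + 8×1.008 + 1×14.007 + 4×15.999 = 229.616 → 229.62 g/mol.

229.62 g/mol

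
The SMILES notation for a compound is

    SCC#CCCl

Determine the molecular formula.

C4H5ClS

Walk through each heavy atom and fill implicit hydrogens from standard valence (C 4, N 3, O 2, S 2, halogen 1):
  atom 1: S, bond orders sum to 1 (valence 2) → 1 H
  atom 2: C, bond orders sum to 2 (valence 4) → 2 H
  atom 3: C, bond orders sum to 4 (valence 4) → 0 H
  atom 4: C, bond orders sum to 4 (valence 4) → 0 H
  atom 5: C, bond orders sum to 2 (valence 4) → 2 H
  atom 6: Cl (halogen, monovalent) → 0 H
Totals → C:4, H:5, Cl:1, S:1.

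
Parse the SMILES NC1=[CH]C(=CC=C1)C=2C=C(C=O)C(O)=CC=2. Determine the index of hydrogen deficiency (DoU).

9

Molecular formula: C13H11NO2.
DoU = (2C + 2 + N − H − X) / 2, where X is the halogen count and O/S are ignored.
    = (2·13 + 2 + 1 − 11 − 0) / 2 = 18 / 2 = 9.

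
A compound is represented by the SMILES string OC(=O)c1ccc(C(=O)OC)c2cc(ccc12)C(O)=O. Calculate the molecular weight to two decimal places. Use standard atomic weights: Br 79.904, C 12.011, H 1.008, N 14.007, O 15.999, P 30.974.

274.23 g/mol

First, the molecular formula is C14H10O6 (counting implicit H from valence).
  C: 14 × 12.011 = 168.154
  H: 10 × 1.008 = 10.080
  O: 6 × 15.999 = 95.994
Sum: 14×12.011 + 10×1.008 + 6×15.999 = 274.228 → 274.23 g/mol.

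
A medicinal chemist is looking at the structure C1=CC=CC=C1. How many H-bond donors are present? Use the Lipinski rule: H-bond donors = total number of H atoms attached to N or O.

0

Donors: find every N or O and count the H atoms it carries.
  (no N or O atoms present)
Lipinski HBD = 0.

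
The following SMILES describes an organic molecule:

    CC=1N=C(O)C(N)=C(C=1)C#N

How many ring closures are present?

1

In SMILES, each pair of matching ring-closure digits denotes one ring-closing bond; the number of such bonds equals the number of independent rings.
Ring-closure bonds here: 1.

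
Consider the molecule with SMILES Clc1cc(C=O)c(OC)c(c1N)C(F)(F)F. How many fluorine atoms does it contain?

3

Scan the SMILES for F atoms (remember two-letter symbols like Cl and Br are single atoms).
Fluorine count: 3.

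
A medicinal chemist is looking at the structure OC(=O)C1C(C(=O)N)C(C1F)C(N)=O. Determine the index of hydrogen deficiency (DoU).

4

Degree of unsaturation = (number of rings) + (number of π bonds).
Ring closures in the SMILES: 1.
π bonds: 3 double bonds (each 1 DoU) → 3 DoU from unsaturation.
Total DoU = 1 + 3 = 4.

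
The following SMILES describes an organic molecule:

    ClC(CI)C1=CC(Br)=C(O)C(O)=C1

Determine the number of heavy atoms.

Every atom symbol written in the SMILES (organic subset) is one heavy atom; implicit H are not written.
Heavy atoms by element → Br:1, C:8, Cl:1, I:1, O:2.
Total: 13.

13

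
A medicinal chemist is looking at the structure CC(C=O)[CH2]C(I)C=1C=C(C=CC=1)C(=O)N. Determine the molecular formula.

C12H14INO2

Walk through each heavy atom and fill implicit hydrogens from standard valence (C 4, N 3, O 2, S 2, halogen 1):
  atom 1: C, bond orders sum to 1 (valence 4) → 3 H
  atom 2: C, bond orders sum to 3 (valence 4) → 1 H
  atom 3: C, bond orders sum to 3 (valence 4) → 1 H
  atom 4: O, bond orders sum to 2 (valence 2) → 0 H
  atom 5: C with explicit H count 2
  atom 6: C, bond orders sum to 3 (valence 4) → 1 H
  atom 7: I (halogen, monovalent) → 0 H
  atom 8: C, bond orders sum to 4 (valence 4) → 0 H
  atom 9: C, bond orders sum to 3 (valence 4) → 1 H
  atom 10: C, bond orders sum to 4 (valence 4) → 0 H
  atom 11: C, bond orders sum to 3 (valence 4) → 1 H
  atom 12: C, bond orders sum to 3 (valence 4) → 1 H
  atom 13: C, bond orders sum to 3 (valence 4) → 1 H
  atom 14: C, bond orders sum to 4 (valence 4) → 0 H
  atom 15: O, bond orders sum to 2 (valence 2) → 0 H
  atom 16: N, bond orders sum to 1 (valence 3) → 2 H
Totals → C:12, H:14, I:1, N:1, O:2.
In Hill order: C12H14INO2.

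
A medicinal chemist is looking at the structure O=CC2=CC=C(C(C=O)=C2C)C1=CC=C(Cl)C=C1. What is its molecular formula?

C15H11ClO2

Walk through each heavy atom and fill implicit hydrogens from standard valence (C 4, N 3, O 2, S 2, halogen 1):
  atom 1: O, bond orders sum to 2 (valence 2) → 0 H
  atom 2: C, bond orders sum to 3 (valence 4) → 1 H
  atom 3: C, bond orders sum to 4 (valence 4) → 0 H
  atom 4: C, bond orders sum to 3 (valence 4) → 1 H
  atom 5: C, bond orders sum to 3 (valence 4) → 1 H
  atom 6: C, bond orders sum to 4 (valence 4) → 0 H
  atom 7: C, bond orders sum to 4 (valence 4) → 0 H
  atom 8: C, bond orders sum to 3 (valence 4) → 1 H
  atom 9: O, bond orders sum to 2 (valence 2) → 0 H
  atom 10: C, bond orders sum to 4 (valence 4) → 0 H
  atom 11: C, bond orders sum to 1 (valence 4) → 3 H
  atom 12: C, bond orders sum to 4 (valence 4) → 0 H
  atom 13: C, bond orders sum to 3 (valence 4) → 1 H
  atom 14: C, bond orders sum to 3 (valence 4) → 1 H
  atom 15: C, bond orders sum to 4 (valence 4) → 0 H
  atom 16: Cl (halogen, monovalent) → 0 H
  atom 17: C, bond orders sum to 3 (valence 4) → 1 H
  atom 18: C, bond orders sum to 3 (valence 4) → 1 H
Totals → C:15, H:11, Cl:1, O:2.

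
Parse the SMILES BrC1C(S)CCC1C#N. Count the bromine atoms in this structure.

1

Scan the SMILES for Br atoms (remember two-letter symbols like Cl and Br are single atoms).
Bromine count: 1.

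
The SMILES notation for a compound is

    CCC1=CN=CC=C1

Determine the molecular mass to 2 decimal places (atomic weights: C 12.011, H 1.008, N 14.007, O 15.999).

First, the molecular formula is C7H9N (counting implicit H from valence).
  C: 7 × 12.011 = 84.077
  H: 9 × 1.008 = 9.072
  N: 1 × 14.007 = 14.007
Sum: 7×12.011 + 9×1.008 + 1×14.007 = 107.156 → 107.16 g/mol.

107.16 g/mol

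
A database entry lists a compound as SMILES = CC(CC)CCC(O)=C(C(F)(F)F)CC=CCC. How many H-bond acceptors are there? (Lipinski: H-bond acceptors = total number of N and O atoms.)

1

N atoms: 0; O atoms: 1.
Lipinski HBA = 0 + 1 = 1.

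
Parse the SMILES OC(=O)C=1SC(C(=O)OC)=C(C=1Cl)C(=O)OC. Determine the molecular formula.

C9H7ClO6S

Walk through each heavy atom and fill implicit hydrogens from standard valence (C 4, N 3, O 2, S 2, halogen 1):
  atom 1: O, bond orders sum to 1 (valence 2) → 1 H
  atom 2: C, bond orders sum to 4 (valence 4) → 0 H
  atom 3: O, bond orders sum to 2 (valence 2) → 0 H
  atom 4: C, bond orders sum to 4 (valence 4) → 0 H
  atom 5: S, bond orders sum to 2 (valence 2) → 0 H
  atom 6: C, bond orders sum to 4 (valence 4) → 0 H
  atom 7: C, bond orders sum to 4 (valence 4) → 0 H
  atom 8: O, bond orders sum to 2 (valence 2) → 0 H
  atom 9: O, bond orders sum to 2 (valence 2) → 0 H
  atom 10: C, bond orders sum to 1 (valence 4) → 3 H
  atom 11: C, bond orders sum to 4 (valence 4) → 0 H
  atom 12: C, bond orders sum to 4 (valence 4) → 0 H
  atom 13: Cl (halogen, monovalent) → 0 H
  atom 14: C, bond orders sum to 4 (valence 4) → 0 H
  atom 15: O, bond orders sum to 2 (valence 2) → 0 H
  atom 16: O, bond orders sum to 2 (valence 2) → 0 H
  atom 17: C, bond orders sum to 1 (valence 4) → 3 H
Totals → C:9, H:7, Cl:1, O:6, S:1.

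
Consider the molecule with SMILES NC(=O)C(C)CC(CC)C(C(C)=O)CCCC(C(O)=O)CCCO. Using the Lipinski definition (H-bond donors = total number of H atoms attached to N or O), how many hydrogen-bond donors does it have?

4

Donors: find every N or O and count the H atoms it carries.
  atom 1 (N): bond orders sum to 1 → 2 H
  atom 3 (O): bond orders sum to 2 → 0 H
  atom 13 (O): bond orders sum to 2 → 0 H
  atom 19 (O): bond orders sum to 1 → 1 H
  atom 20 (O): bond orders sum to 2 → 0 H
  atom 24 (O): bond orders sum to 1 → 1 H
Lipinski HBD = 4.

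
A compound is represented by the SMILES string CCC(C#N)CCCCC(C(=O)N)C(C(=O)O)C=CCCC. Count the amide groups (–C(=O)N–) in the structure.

The amide motif appears at heavy-atom position 11 in the SMILES.
Other groups present: 1 alkene, 1 carboxylic acid, 1 nitrile.
Amide count: 1.

1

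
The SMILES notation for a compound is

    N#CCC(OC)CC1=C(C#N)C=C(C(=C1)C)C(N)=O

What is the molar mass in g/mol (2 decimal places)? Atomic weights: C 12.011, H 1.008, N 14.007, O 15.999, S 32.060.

First, the molecular formula is C14H15N3O2 (counting implicit H from valence).
  C: 14 × 12.011 = 168.154
  H: 15 × 1.008 = 15.120
  N: 3 × 14.007 = 42.021
  O: 2 × 15.999 = 31.998
Sum: 14×12.011 + 15×1.008 + 3×14.007 + 2×15.999 = 257.293 → 257.29 g/mol.

257.29 g/mol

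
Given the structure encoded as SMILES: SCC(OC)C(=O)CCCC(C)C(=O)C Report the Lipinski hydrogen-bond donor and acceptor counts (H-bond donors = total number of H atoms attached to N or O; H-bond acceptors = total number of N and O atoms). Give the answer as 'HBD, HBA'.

0, 3

Donors: find every N or O and count the H atoms it carries.
  atom 4 (O): bond orders sum to 2 → 0 H
  atom 7 (O): bond orders sum to 2 → 0 H
  atom 14 (O): bond orders sum to 2 → 0 H
Lipinski HBD = 0.
Acceptors: N atoms = 0, O atoms = 3 → HBA = 3.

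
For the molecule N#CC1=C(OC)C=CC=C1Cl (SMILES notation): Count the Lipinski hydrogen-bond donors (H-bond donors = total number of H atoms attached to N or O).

0

Donors: find every N or O and count the H atoms it carries.
  atom 1 (N): bond orders sum to 3 → 0 H
  atom 5 (O): bond orders sum to 2 → 0 H
Lipinski HBD = 0.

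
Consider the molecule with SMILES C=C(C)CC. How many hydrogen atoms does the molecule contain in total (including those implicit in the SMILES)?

Walk through each heavy atom and fill implicit hydrogens from standard valence (C 4, N 3, O 2, S 2, halogen 1):
  atom 1: C, bond orders sum to 2 (valence 4) → 2 H
  atom 2: C, bond orders sum to 4 (valence 4) → 0 H
  atom 3: C, bond orders sum to 1 (valence 4) → 3 H
  atom 4: C, bond orders sum to 2 (valence 4) → 2 H
  atom 5: C, bond orders sum to 1 (valence 4) → 3 H
Total hydrogens: 10.

10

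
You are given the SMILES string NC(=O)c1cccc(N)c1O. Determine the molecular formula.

Walk through each heavy atom and fill implicit hydrogens from standard valence (C 4, N 3, O 2, S 2, halogen 1); for lowercase aromatic atoms, an aromatic c carries 1 H when it has two neighbours and 0 H with three, and aromatic n carries 0 H:
  atom 1: N, bond orders sum to 1 (valence 3) → 2 H
  atom 2: C, bond orders sum to 4 (valence 4) → 0 H
  atom 3: O, bond orders sum to 2 (valence 2) → 0 H
  atom 4: aromatic c, 3 neighbours → 0 H
  atom 5: aromatic c, 2 neighbours → 1 H
  atom 6: aromatic c, 2 neighbours → 1 H
  atom 7: aromatic c, 2 neighbours → 1 H
  atom 8: aromatic c, 3 neighbours → 0 H
  atom 9: N, bond orders sum to 1 (valence 3) → 2 H
  atom 10: aromatic c, 3 neighbours → 0 H
  atom 11: O, bond orders sum to 1 (valence 2) → 1 H
Totals → C:7, H:8, N:2, O:2.

C7H8N2O2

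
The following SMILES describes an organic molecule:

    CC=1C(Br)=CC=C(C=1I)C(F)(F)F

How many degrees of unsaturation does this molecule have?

4

Molecular formula: C8H5BrF3I.
DoU = (2C + 2 + N − H − X) / 2, where X is the halogen count and O/S are ignored.
    = (2·8 + 2 + 0 − 5 − 5) / 2 = 8 / 2 = 4.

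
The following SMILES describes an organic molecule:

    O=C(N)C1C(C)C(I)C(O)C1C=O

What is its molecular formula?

Walk through each heavy atom and fill implicit hydrogens from standard valence (C 4, N 3, O 2, S 2, halogen 1):
  atom 1: O, bond orders sum to 2 (valence 2) → 0 H
  atom 2: C, bond orders sum to 4 (valence 4) → 0 H
  atom 3: N, bond orders sum to 1 (valence 3) → 2 H
  atom 4: C, bond orders sum to 3 (valence 4) → 1 H
  atom 5: C, bond orders sum to 3 (valence 4) → 1 H
  atom 6: C, bond orders sum to 1 (valence 4) → 3 H
  atom 7: C, bond orders sum to 3 (valence 4) → 1 H
  atom 8: I (halogen, monovalent) → 0 H
  atom 9: C, bond orders sum to 3 (valence 4) → 1 H
  atom 10: O, bond orders sum to 1 (valence 2) → 1 H
  atom 11: C, bond orders sum to 3 (valence 4) → 1 H
  atom 12: C, bond orders sum to 3 (valence 4) → 1 H
  atom 13: O, bond orders sum to 2 (valence 2) → 0 H
Totals → C:8, H:12, I:1, N:1, O:3.
In Hill order: C8H12INO3.

C8H12INO3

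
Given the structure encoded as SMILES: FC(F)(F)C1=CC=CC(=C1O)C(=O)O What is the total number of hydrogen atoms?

5

Walk through each heavy atom and fill implicit hydrogens from standard valence (C 4, N 3, O 2, S 2, halogen 1):
  atom 1: F (halogen, monovalent) → 0 H
  atom 2: C, bond orders sum to 4 (valence 4) → 0 H
  atom 3: F (halogen, monovalent) → 0 H
  atom 4: F (halogen, monovalent) → 0 H
  atom 5: C, bond orders sum to 4 (valence 4) → 0 H
  atom 6: C, bond orders sum to 3 (valence 4) → 1 H
  atom 7: C, bond orders sum to 3 (valence 4) → 1 H
  atom 8: C, bond orders sum to 3 (valence 4) → 1 H
  atom 9: C, bond orders sum to 4 (valence 4) → 0 H
  atom 10: C, bond orders sum to 4 (valence 4) → 0 H
  atom 11: O, bond orders sum to 1 (valence 2) → 1 H
  atom 12: C, bond orders sum to 4 (valence 4) → 0 H
  atom 13: O, bond orders sum to 2 (valence 2) → 0 H
  atom 14: O, bond orders sum to 1 (valence 2) → 1 H
Total hydrogens: 5.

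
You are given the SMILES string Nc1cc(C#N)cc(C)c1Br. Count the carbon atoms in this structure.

Count every carbon token in the SMILES (each C, including those in ring-closure positions and inside branches).
Carbon count: 8.

8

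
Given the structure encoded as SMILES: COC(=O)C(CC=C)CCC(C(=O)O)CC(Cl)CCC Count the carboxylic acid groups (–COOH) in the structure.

The carboxylic acid motif appears at heavy-atom position 12 in the SMILES.
Other groups present: 1 alkene, 1 ester.
Carboxylic acid count: 1.

1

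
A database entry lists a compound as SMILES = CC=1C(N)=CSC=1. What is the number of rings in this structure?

In SMILES, each pair of matching ring-closure digits denotes one ring-closing bond; the number of such bonds equals the number of independent rings.
Ring-closure bonds here: 1.

1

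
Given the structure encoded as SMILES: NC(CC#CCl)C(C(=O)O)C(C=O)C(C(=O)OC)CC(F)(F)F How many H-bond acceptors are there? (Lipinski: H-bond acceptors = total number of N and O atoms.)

6

N atoms: 1; O atoms: 5.
Lipinski HBA = 1 + 5 = 6.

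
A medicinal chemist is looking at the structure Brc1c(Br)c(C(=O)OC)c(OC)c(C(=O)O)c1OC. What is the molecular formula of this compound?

Walk through each heavy atom and fill implicit hydrogens from standard valence (C 4, N 3, O 2, S 2, halogen 1); for lowercase aromatic atoms, an aromatic c carries 1 H when it has two neighbours and 0 H with three, and aromatic n carries 0 H:
  atom 1: Br (halogen, monovalent) → 0 H
  atom 2: aromatic c, 3 neighbours → 0 H
  atom 3: aromatic c, 3 neighbours → 0 H
  atom 4: Br (halogen, monovalent) → 0 H
  atom 5: aromatic c, 3 neighbours → 0 H
  atom 6: C, bond orders sum to 4 (valence 4) → 0 H
  atom 7: O, bond orders sum to 2 (valence 2) → 0 H
  atom 8: O, bond orders sum to 2 (valence 2) → 0 H
  atom 9: C, bond orders sum to 1 (valence 4) → 3 H
  atom 10: aromatic c, 3 neighbours → 0 H
  atom 11: O, bond orders sum to 2 (valence 2) → 0 H
  atom 12: C, bond orders sum to 1 (valence 4) → 3 H
  atom 13: aromatic c, 3 neighbours → 0 H
  atom 14: C, bond orders sum to 4 (valence 4) → 0 H
  atom 15: O, bond orders sum to 2 (valence 2) → 0 H
  atom 16: O, bond orders sum to 1 (valence 2) → 1 H
  atom 17: aromatic c, 3 neighbours → 0 H
  atom 18: O, bond orders sum to 2 (valence 2) → 0 H
  atom 19: C, bond orders sum to 1 (valence 4) → 3 H
Totals → C:11, H:10, Br:2, O:6.

C11H10Br2O6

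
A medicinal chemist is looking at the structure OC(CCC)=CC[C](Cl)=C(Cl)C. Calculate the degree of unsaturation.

Degree of unsaturation = (number of rings) + (number of π bonds).
Ring closures in the SMILES: 0.
π bonds: 2 double bonds (each 1 DoU) → 2 DoU from unsaturation.
Total DoU = 0 + 2 = 2.

2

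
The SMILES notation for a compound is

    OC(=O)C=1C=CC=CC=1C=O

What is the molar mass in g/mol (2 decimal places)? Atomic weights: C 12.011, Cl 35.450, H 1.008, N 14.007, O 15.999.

First, the molecular formula is C8H6O3 (counting implicit H from valence).
  C: 8 × 12.011 = 96.088
  H: 6 × 1.008 = 6.048
  O: 3 × 15.999 = 47.997
Sum: 8×12.011 + 6×1.008 + 3×15.999 = 150.133 → 150.13 g/mol.

150.13 g/mol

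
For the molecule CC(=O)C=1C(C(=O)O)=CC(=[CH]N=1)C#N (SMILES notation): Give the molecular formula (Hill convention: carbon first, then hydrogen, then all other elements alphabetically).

C9H6N2O3

Walk through each heavy atom and fill implicit hydrogens from standard valence (C 4, N 3, O 2, S 2, halogen 1):
  atom 1: C, bond orders sum to 1 (valence 4) → 3 H
  atom 2: C, bond orders sum to 4 (valence 4) → 0 H
  atom 3: O, bond orders sum to 2 (valence 2) → 0 H
  atom 4: C, bond orders sum to 4 (valence 4) → 0 H
  atom 5: C, bond orders sum to 4 (valence 4) → 0 H
  atom 6: C, bond orders sum to 4 (valence 4) → 0 H
  atom 7: O, bond orders sum to 2 (valence 2) → 0 H
  atom 8: O, bond orders sum to 1 (valence 2) → 1 H
  atom 9: C, bond orders sum to 3 (valence 4) → 1 H
  atom 10: C, bond orders sum to 4 (valence 4) → 0 H
  atom 11: C with explicit H count 1
  atom 12: N, bond orders sum to 3 (valence 3) → 0 H
  atom 13: C, bond orders sum to 4 (valence 4) → 0 H
  atom 14: N, bond orders sum to 3 (valence 3) → 0 H
Totals → C:9, H:6, N:2, O:3.
In Hill order: C9H6N2O3.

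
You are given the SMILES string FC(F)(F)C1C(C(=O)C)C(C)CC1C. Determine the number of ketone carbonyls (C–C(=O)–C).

1

The ketone motif appears at heavy-atom position 7 in the SMILES.
Ketone count: 1.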